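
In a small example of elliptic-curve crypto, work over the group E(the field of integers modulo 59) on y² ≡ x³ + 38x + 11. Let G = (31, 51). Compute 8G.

(51, 27)

Double-and-add on 8 = (1000)₂. Start with G = (31, 51) for the leading 1-bit.
double: tangent at (31, 51): λ = (3·31² + 38)/(2·51) ≡ 30/43. 43⁻¹ ≡ 11 (mod 59) since 43·11 = 473 ≡ 1, so λ ≡ 30·11 ≡ 35.
  x = λ² - 31 - 31 = 1225 - 62 ≡ 42; y = λ·(31 - 42) - 51 ≡ 36. → (42, 36)
double: tangent at (42, 36): λ = (3·42² + 38)/(2·36) ≡ 20/13. 13⁻¹ ≡ 50 (mod 59), so λ ≡ 20·50 ≡ 56.
  x = λ² - 42 - 42 = 3136 - 84 ≡ 43; y = λ·(42 - 43) - 36 ≡ 26. → (43, 26)
double: tangent at (43, 26): λ = (3·43² + 38)/(2·26) ≡ 39/52. 52⁻¹ ≡ 42 (mod 59), so λ ≡ 39·42 ≡ 45.
  x = λ² - 43 - 43 = 2025 - 86 ≡ 51; y = λ·(43 - 51) - 26 ≡ 27. → (51, 27)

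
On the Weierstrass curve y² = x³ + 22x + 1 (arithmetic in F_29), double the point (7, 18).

(9, 0)

tangent at (7, 18): λ = (3·7² + 22)/(2·18) ≡ 24/7. 7⁻¹ ≡ 25 (mod 29), so λ ≡ 24·25 ≡ 20.
  x = λ² - 7 - 7 = 400 - 14 ≡ 9; y = λ·(7 - 9) - 18 ≡ 0. → (9, 0)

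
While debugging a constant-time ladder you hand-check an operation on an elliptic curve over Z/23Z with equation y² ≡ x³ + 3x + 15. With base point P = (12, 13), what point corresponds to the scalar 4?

(14, 8)

Repeated addition: build up to 4P.
2P: tangent at (12, 13): λ = (3·12² + 3)/(2·13) ≡ 21/3. 3⁻¹ ≡ 8 (mod 23) since 3·8 = 24 ≡ 1, so λ ≡ 21·8 ≡ 7.
  x = λ² - 12 - 12 = 49 - 24 ≡ 2; y = λ·(12 - 2) - 13 ≡ 11. → (2, 11)
3P: (2, 11) + (12, 13). λ = (13 - 11)/(12 - 2) ≡ 2/10 mod 23. 10⁻¹ ≡ 7 (mod 23) since 10·7 = 70 ≡ 1, so λ ≡ 14.
  x = λ² - 2 - 12 = 196 - 14 ≡ 21; y = λ·(2 - 21) - 11 ≡ 22. → (21, 22)
4P: (21, 22) + (12, 13). λ = (13 - 22)/(12 - 21) ≡ 14/14 mod 23. 14⁻¹ ≡ 5 (mod 23) since 14·5 = 70 ≡ 1, so λ ≡ 1.
  x = λ² - 21 - 12 = 1 - 33 ≡ 14; y = λ·(21 - 14) - 22 ≡ 8. → (14, 8)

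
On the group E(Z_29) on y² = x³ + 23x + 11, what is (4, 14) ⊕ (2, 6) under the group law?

(4, 14) + (2, 6). λ = (6 - 14)/(2 - 4) ≡ 21/27 mod 29. 27⁻¹ ≡ 14 (mod 29), so λ ≡ 4.
  x = λ² - 4 - 2 = 16 - 6 ≡ 10; y = λ·(4 - 10) - 14 ≡ 20. → (10, 20)

(10, 20)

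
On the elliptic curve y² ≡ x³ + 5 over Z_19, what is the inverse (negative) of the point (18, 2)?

-(18, 2) = (18, -2 mod 19) = (18, 17).

(18, 17)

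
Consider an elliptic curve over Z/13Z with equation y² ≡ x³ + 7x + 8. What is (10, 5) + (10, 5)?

tangent at (10, 5): λ = (3·10² + 7)/(2·5) ≡ 8/10. 10⁻¹ ≡ 4 (mod 13), so λ ≡ 8·4 ≡ 6.
  x = λ² - 10 - 10 = 36 - 20 ≡ 3; y = λ·(10 - 3) - 5 ≡ 11. → (3, 11)

(3, 11)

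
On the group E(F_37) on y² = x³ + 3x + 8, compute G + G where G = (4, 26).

tangent at (4, 26): λ = (3·4² + 3)/(2·26) ≡ 14/15. 15⁻¹ ≡ 5 (mod 37) since 15·5 = 75 ≡ 1, so λ ≡ 14·5 ≡ 33.
  x = λ² - 4 - 4 = 1089 - 8 ≡ 8; y = λ·(4 - 8) - 26 ≡ 27. → (8, 27)

(8, 27)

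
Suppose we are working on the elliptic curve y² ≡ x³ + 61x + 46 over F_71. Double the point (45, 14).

(68, 7)

tangent at (45, 14): λ = (3·45² + 61)/(2·14) ≡ 30/28. 28⁻¹ ≡ 33 (mod 71), so λ ≡ 30·33 ≡ 67.
  x = λ² - 45 - 45 = 4489 - 90 ≡ 68; y = λ·(45 - 68) - 14 ≡ 7. → (68, 7)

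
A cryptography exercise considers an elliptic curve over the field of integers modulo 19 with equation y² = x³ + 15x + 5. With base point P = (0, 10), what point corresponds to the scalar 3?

(7, 4)

Repeated addition: build up to 3P.
2P: tangent at (0, 10): λ = (3·0² + 15)/(2·10) ≡ 15/1. 1⁻¹ ≡ 1 (mod 19), so λ ≡ 15·1 ≡ 15.
  x = λ² - 0 - 0 = 225 - 0 ≡ 16; y = λ·(0 - 16) - 10 ≡ 16. → (16, 16)
3P: (16, 16) + (0, 10). λ = (10 - 16)/(0 - 16) ≡ 13/3 mod 19. 3⁻¹ ≡ 13 (mod 19), so λ ≡ 17.
  x = λ² - 16 - 0 = 289 - 16 ≡ 7; y = λ·(16 - 7) - 16 ≡ 4. → (7, 4)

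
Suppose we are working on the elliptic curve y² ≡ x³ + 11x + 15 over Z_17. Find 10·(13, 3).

Write G = (13, 3).
Double-and-add on 10 = (1010)₂. Start with G = (13, 3) for the leading 1-bit.
double: tangent at (13, 3): λ = (3·13² + 11)/(2·3) ≡ 8/6. 6⁻¹ ≡ 3 (mod 17), so λ ≡ 8·3 ≡ 7.
  x = λ² - 13 - 13 = 49 - 26 ≡ 6; y = λ·(13 - 6) - 3 ≡ 12. → (6, 12)
double: tangent at (6, 12): λ = (3·6² + 11)/(2·12) ≡ 0/7. 7⁻¹ ≡ 5 (mod 17), so λ ≡ 0·5 ≡ 0.
  x = λ² - 6 - 6 = 0 - 12 ≡ 5; y = λ·(6 - 5) - 12 ≡ 5. → (5, 5)
add G: (5, 5) + (13, 3). λ = (3 - 5)/(13 - 5) ≡ 15/8 mod 17. 8⁻¹ ≡ 15 (mod 17), so λ ≡ 4.
  x = λ² - 5 - 13 = 16 - 18 ≡ 15; y = λ·(5 - 15) - 5 ≡ 6. → (15, 6)
double: tangent at (15, 6): λ = (3·15² + 11)/(2·6) ≡ 6/12. 12⁻¹ ≡ 10 (mod 17), so λ ≡ 6·10 ≡ 9.
  x = λ² - 15 - 15 = 81 - 30 ≡ 0; y = λ·(15 - 0) - 6 ≡ 10. → (0, 10)

(0, 10)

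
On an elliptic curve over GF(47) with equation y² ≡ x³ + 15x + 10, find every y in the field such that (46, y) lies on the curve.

x³ + 15x + 10 = 98036 ≡ 41 (mod 47).
41 is a non-residue mod 47; no y exists.

none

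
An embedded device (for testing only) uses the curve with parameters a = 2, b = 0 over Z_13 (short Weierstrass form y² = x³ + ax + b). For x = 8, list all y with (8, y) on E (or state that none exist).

x³ + 2x + 0 = 528 ≡ 8 (mod 13).
8 is a non-residue mod 13; no y exists.

none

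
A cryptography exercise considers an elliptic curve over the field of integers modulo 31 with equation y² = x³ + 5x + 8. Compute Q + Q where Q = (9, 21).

tangent at (9, 21): λ = (3·9² + 5)/(2·21) ≡ 0/11. 11⁻¹ ≡ 17 (mod 31), so λ ≡ 0·17 ≡ 0.
  x = λ² - 9 - 9 = 0 - 18 ≡ 13; y = λ·(9 - 13) - 21 ≡ 10. → (13, 10)

(13, 10)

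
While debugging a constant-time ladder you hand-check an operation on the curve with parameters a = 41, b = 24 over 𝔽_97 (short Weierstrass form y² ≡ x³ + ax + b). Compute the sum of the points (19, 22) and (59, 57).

(19, 22) + (59, 57). λ = (57 - 22)/(59 - 19) ≡ 35/40 mod 97. 40⁻¹ ≡ 17 (mod 97), so λ ≡ 13.
  x = λ² - 19 - 59 = 169 - 78 ≡ 91; y = λ·(19 - 91) - 22 ≡ 12. → (91, 12)

(91, 12)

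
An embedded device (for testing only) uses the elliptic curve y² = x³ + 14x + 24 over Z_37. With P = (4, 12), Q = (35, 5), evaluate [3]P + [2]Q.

First 3P:
Repeated addition: build up to 3P.
2P: tangent at (4, 12): λ = (3·4² + 14)/(2·12) ≡ 25/24. 24⁻¹ ≡ 17 (mod 37), so λ ≡ 25·17 ≡ 18.
  x = λ² - 4 - 4 = 324 - 8 ≡ 20; y = λ·(4 - 20) - 12 ≡ 33. → (20, 33)
3P: (20, 33) + (4, 12). λ = (12 - 33)/(4 - 20) ≡ 16/21 mod 37. 21⁻¹ ≡ 30 (mod 37), so λ ≡ 36.
  x = λ² - 20 - 4 = 1296 - 24 ≡ 14; y = λ·(20 - 14) - 33 ≡ 35. → (14, 35)
3P = (14, 35).
Next 2Q:
Repeated addition: build up to 2Q.
2Q: tangent at (35, 5): λ = (3·35² + 14)/(2·5) ≡ 26/10. 10⁻¹ ≡ 26 (mod 37), so λ ≡ 26·26 ≡ 10.
  x = λ² - 35 - 35 = 100 - 70 ≡ 30; y = λ·(35 - 30) - 5 ≡ 8. → (30, 8)
2Q = (30, 8).
Finally 3P + 2Q:
(14, 35) + (30, 8). λ = (8 - 35)/(30 - 14) ≡ 10/16 mod 37. 16⁻¹ ≡ 7 (mod 37), so λ ≡ 33.
  x = λ² - 14 - 30 = 1089 - 44 ≡ 9; y = λ·(14 - 9) - 35 ≡ 19. → (9, 19)

(9, 19)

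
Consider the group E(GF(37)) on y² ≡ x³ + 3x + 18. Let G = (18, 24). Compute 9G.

(18, 24)

Double-and-add on 9 = (1001)₂. Start with G = (18, 24) for the leading 1-bit.
double: tangent at (18, 24): λ = (3·18² + 3)/(2·24) ≡ 13/11. 11⁻¹ ≡ 27 (mod 37) since 11·27 = 297 ≡ 1, so λ ≡ 13·27 ≡ 18.
  x = λ² - 18 - 18 = 324 - 36 ≡ 29; y = λ·(18 - 29) - 24 ≡ 0. → (29, 0)
double: (29, 0) + (29, 0): same x and y₁ ≡ -y₂, so the sum is O.
double: O + O = O (identity).
add G: O + (18, 24) = (18, 24) (identity).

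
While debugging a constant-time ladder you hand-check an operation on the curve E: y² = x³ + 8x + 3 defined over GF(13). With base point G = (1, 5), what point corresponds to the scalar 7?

Repeated addition: build up to 7G.
2G: tangent at (1, 5): λ = (3·1² + 8)/(2·5) ≡ 11/10. 10⁻¹ ≡ 4 (mod 13) since 10·4 = 40 ≡ 1, so λ ≡ 11·4 ≡ 5.
  x = λ² - 1 - 1 = 25 - 2 ≡ 10; y = λ·(1 - 10) - 5 ≡ 2. → (10, 2)
3G: (10, 2) + (1, 5). λ = (5 - 2)/(1 - 10) ≡ 3/4 mod 13. 4⁻¹ ≡ 10 (mod 13), so λ ≡ 4.
  x = λ² - 10 - 1 = 16 - 11 ≡ 5; y = λ·(10 - 5) - 2 ≡ 5. → (5, 5)
4G: (5, 5) + (1, 5). λ = (5 - 5)/(1 - 5) ≡ 0/9 mod 13. 9⁻¹ ≡ 3 (mod 13) since 9·3 = 27 ≡ 1, so λ ≡ 0.
  x = λ² - 5 - 1 = 0 - 6 ≡ 7; y = λ·(5 - 7) - 5 ≡ 8. → (7, 8)
5G: (7, 8) + (1, 5). λ = (5 - 8)/(1 - 7) ≡ 10/7 mod 13. 7⁻¹ ≡ 2 (mod 13), so λ ≡ 7.
  x = λ² - 7 - 1 = 49 - 8 ≡ 2; y = λ·(7 - 2) - 8 ≡ 1. → (2, 1)
6G: (2, 1) + (1, 5). λ = (5 - 1)/(1 - 2) ≡ 4/12 mod 13. 12⁻¹ ≡ 12 (mod 13) since 12·12 = 144 ≡ 1, so λ ≡ 9.
  x = λ² - 2 - 1 = 81 - 3 ≡ 0; y = λ·(2 - 0) - 1 ≡ 4. → (0, 4)
7G: (0, 4) + (1, 5). λ = (5 - 4)/(1 - 0) ≡ 1/1 mod 13. 1⁻¹ ≡ 1 (mod 13) since 1·1 = 1 ≡ 1, so λ ≡ 1.
  x = λ² - 0 - 1 = 1 - 1 ≡ 0; y = λ·(0 - 0) - 4 ≡ 9. → (0, 9)

(0, 9)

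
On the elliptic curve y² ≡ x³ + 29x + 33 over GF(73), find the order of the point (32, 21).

3

2P: tangent at (32, 21): λ = (3·32² + 29)/(2·21) ≡ 35/42. 42⁻¹ ≡ 40 (mod 73) since 42·40 = 1680 ≡ 1, so λ ≡ 35·40 ≡ 13.
  x = λ² - 32 - 32 = 169 - 64 ≡ 32; y = λ·(32 - 32) - 21 ≡ 52. → (32, 52)
3P: (32, 52) + (32, 21): same x and y₁ ≡ -y₂, so the sum is O.
3P = O, so the order is 3.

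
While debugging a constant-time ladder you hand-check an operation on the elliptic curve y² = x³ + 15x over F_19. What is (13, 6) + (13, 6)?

tangent at (13, 6): λ = (3·13² + 15)/(2·6) ≡ 9/12. 12⁻¹ ≡ 8 (mod 19), so λ ≡ 9·8 ≡ 15.
  x = λ² - 13 - 13 = 225 - 26 ≡ 9; y = λ·(13 - 9) - 6 ≡ 16. → (9, 16)

(9, 16)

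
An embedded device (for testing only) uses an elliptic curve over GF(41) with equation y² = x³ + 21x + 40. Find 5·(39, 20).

(17, 29)

Write Q = (39, 20).
Double-and-add on 5 = (101)₂. Start with Q = (39, 20) for the leading 1-bit.
double: tangent at (39, 20): λ = (3·39² + 21)/(2·20) ≡ 33/40. 40⁻¹ ≡ 40 (mod 41) since 40·40 = 1600 ≡ 1, so λ ≡ 33·40 ≡ 8.
  x = λ² - 39 - 39 = 64 - 78 ≡ 27; y = λ·(39 - 27) - 20 ≡ 35. → (27, 35)
double: tangent at (27, 35): λ = (3·27² + 21)/(2·35) ≡ 35/29. 29⁻¹ ≡ 17 (mod 41) since 29·17 = 493 ≡ 1, so λ ≡ 35·17 ≡ 21.
  x = λ² - 27 - 27 = 441 - 54 ≡ 18; y = λ·(27 - 18) - 35 ≡ 31. → (18, 31)
add Q: (18, 31) + (39, 20). λ = (20 - 31)/(39 - 18) ≡ 30/21 mod 41. 21⁻¹ ≡ 2 (mod 41), so λ ≡ 19.
  x = λ² - 18 - 39 = 361 - 57 ≡ 17; y = λ·(18 - 17) - 31 ≡ 29. → (17, 29)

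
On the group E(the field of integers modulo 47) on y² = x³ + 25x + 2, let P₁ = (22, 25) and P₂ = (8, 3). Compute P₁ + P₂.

(7, 12)

(22, 25) + (8, 3). λ = (3 - 25)/(8 - 22) ≡ 25/33 mod 47. 33⁻¹ ≡ 10 (mod 47), so λ ≡ 15.
  x = λ² - 22 - 8 = 225 - 30 ≡ 7; y = λ·(22 - 7) - 25 ≡ 12. → (7, 12)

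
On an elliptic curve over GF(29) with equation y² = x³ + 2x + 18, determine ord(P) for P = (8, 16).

5

2P: tangent at (8, 16): λ = (3·8² + 2)/(2·16) ≡ 20/3. 3⁻¹ ≡ 10 (mod 29), so λ ≡ 20·10 ≡ 26.
  x = λ² - 8 - 8 = 676 - 16 ≡ 22; y = λ·(8 - 22) - 16 ≡ 26. → (22, 26)
3P: (22, 26) + (8, 16). λ = (16 - 26)/(8 - 22) ≡ 19/15 mod 29. 15⁻¹ ≡ 2 (mod 29), so λ ≡ 9.
  x = λ² - 22 - 8 = 81 - 30 ≡ 22; y = λ·(22 - 22) - 26 ≡ 3. → (22, 3)
4P: (22, 3) + (8, 16). λ = (16 - 3)/(8 - 22) ≡ 13/15 mod 29. 15⁻¹ ≡ 2 (mod 29) since 15·2 = 30 ≡ 1, so λ ≡ 26.
  x = λ² - 22 - 8 = 676 - 30 ≡ 8; y = λ·(22 - 8) - 3 ≡ 13. → (8, 13)
5P: (8, 13) + (8, 16): same x and y₁ ≡ -y₂, so the sum is the point at infinity.
5P = the point at infinity, so the order is 5.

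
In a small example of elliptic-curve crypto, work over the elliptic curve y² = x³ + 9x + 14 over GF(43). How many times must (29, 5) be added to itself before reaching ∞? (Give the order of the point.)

4

2P: tangent at (29, 5): λ = (3·29² + 9)/(2·5) ≡ 38/10. 10⁻¹ ≡ 13 (mod 43), so λ ≡ 38·13 ≡ 21.
  x = λ² - 29 - 29 = 441 - 58 ≡ 39; y = λ·(29 - 39) - 5 ≡ 0. → (39, 0)
3P: (39, 0) + (29, 5). λ = (5 - 0)/(29 - 39) ≡ 5/33 mod 43. 33⁻¹ ≡ 30 (mod 43) since 33·30 = 990 ≡ 1, so λ ≡ 21.
  x = λ² - 39 - 29 = 441 - 68 ≡ 29; y = λ·(39 - 29) - 0 ≡ 38. → (29, 38)
4P: (29, 38) + (29, 5): same x and y₁ ≡ -y₂, so the sum is ∞.
4P = ∞, so the order is 4.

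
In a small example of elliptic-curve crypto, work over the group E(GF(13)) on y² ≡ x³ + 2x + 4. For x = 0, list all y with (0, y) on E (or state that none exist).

x³ + 2x + 4 = 4 ≡ 4 (mod 13).
Square roots of 4 mod 13: 2 and 11 (since 2² = 4 ≡ 4).

2, 11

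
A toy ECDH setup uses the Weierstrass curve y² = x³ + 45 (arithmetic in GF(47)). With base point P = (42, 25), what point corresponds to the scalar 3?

Repeated addition: build up to 3P.
2P: tangent at (42, 25): λ = (3·42² + 0)/(2·25) ≡ 28/3. 3⁻¹ ≡ 16 (mod 47) since 3·16 = 48 ≡ 1, so λ ≡ 28·16 ≡ 25.
  x = λ² - 42 - 42 = 625 - 84 ≡ 24; y = λ·(42 - 24) - 25 ≡ 2. → (24, 2)
3P: (24, 2) + (42, 25). λ = (25 - 2)/(42 - 24) ≡ 23/18 mod 47. 18⁻¹ ≡ 34 (mod 47) since 18·34 = 612 ≡ 1, so λ ≡ 30.
  x = λ² - 24 - 42 = 900 - 66 ≡ 35; y = λ·(24 - 35) - 2 ≡ 44. → (35, 44)

(35, 44)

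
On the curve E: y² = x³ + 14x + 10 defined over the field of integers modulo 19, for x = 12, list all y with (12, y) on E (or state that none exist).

5, 14

x³ + 14x + 10 = 1906 ≡ 6 (mod 19).
Square roots of 6 mod 19: 5 and 14 (since 5² = 25 ≡ 6).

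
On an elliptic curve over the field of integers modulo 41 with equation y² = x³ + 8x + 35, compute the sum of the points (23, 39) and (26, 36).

(34, 13)

(23, 39) + (26, 36). λ = (36 - 39)/(26 - 23) ≡ 38/3 mod 41. 3⁻¹ ≡ 14 (mod 41), so λ ≡ 40.
  x = λ² - 23 - 26 = 1600 - 49 ≡ 34; y = λ·(23 - 34) - 39 ≡ 13. → (34, 13)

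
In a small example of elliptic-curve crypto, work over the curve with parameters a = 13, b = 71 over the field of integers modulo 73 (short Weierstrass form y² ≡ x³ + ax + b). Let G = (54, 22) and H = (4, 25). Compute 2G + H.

First 2G:
Repeated addition: build up to 2G.
2G: tangent at (54, 22): λ = (3·54² + 13)/(2·22) ≡ 1/44. 44⁻¹ ≡ 5 (mod 73), so λ ≡ 1·5 ≡ 5.
  x = λ² - 54 - 54 = 25 - 108 ≡ 63; y = λ·(54 - 63) - 22 ≡ 6. → (63, 6)
2G = (63, 6).
Finally 2G + H:
(63, 6) + (4, 25). λ = (25 - 6)/(4 - 63) ≡ 19/14 mod 73. 14⁻¹ ≡ 47 (mod 73) since 14·47 = 658 ≡ 1, so λ ≡ 17.
  x = λ² - 63 - 4 = 289 - 67 ≡ 3; y = λ·(63 - 3) - 6 ≡ 65. → (3, 65)

(3, 65)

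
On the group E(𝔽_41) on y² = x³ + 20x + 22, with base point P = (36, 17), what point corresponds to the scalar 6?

(34, 20)

Repeated addition: build up to 6P.
2P: tangent at (36, 17): λ = (3·36² + 20)/(2·17) ≡ 13/34. 34⁻¹ ≡ 35 (mod 41), so λ ≡ 13·35 ≡ 4.
  x = λ² - 36 - 36 = 16 - 72 ≡ 26; y = λ·(36 - 26) - 17 ≡ 23. → (26, 23)
3P: (26, 23) + (36, 17). λ = (17 - 23)/(36 - 26) ≡ 35/10 mod 41. 10⁻¹ ≡ 37 (mod 41) since 10·37 = 370 ≡ 1, so λ ≡ 24.
  x = λ² - 26 - 36 = 576 - 62 ≡ 22; y = λ·(26 - 22) - 23 ≡ 32. → (22, 32)
4P: (22, 32) + (36, 17). λ = (17 - 32)/(36 - 22) ≡ 26/14 mod 41. 14⁻¹ ≡ 3 (mod 41), so λ ≡ 37.
  x = λ² - 22 - 36 = 1369 - 58 ≡ 40; y = λ·(22 - 40) - 32 ≡ 40. → (40, 40)
5P: (40, 40) + (36, 17). λ = (17 - 40)/(36 - 40) ≡ 18/37 mod 41. 37⁻¹ ≡ 10 (mod 41) since 37·10 = 370 ≡ 1, so λ ≡ 16.
  x = λ² - 40 - 36 = 256 - 76 ≡ 16; y = λ·(40 - 16) - 40 ≡ 16. → (16, 16)
6P: (16, 16) + (36, 17). λ = (17 - 16)/(36 - 16) ≡ 1/20 mod 41. 20⁻¹ ≡ 39 (mod 41), so λ ≡ 39.
  x = λ² - 16 - 36 = 1521 - 52 ≡ 34; y = λ·(16 - 34) - 16 ≡ 20. → (34, 20)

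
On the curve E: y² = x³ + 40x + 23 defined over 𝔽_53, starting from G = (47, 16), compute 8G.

Repeated addition: build up to 8G.
2G: tangent at (47, 16): λ = (3·47² + 40)/(2·16) ≡ 42/32. 32⁻¹ ≡ 5 (mod 53), so λ ≡ 42·5 ≡ 51.
  x = λ² - 47 - 47 = 2601 - 94 ≡ 16; y = λ·(47 - 16) - 16 ≡ 28. → (16, 28)
3G: (16, 28) + (47, 16). λ = (16 - 28)/(47 - 16) ≡ 41/31 mod 53. 31⁻¹ ≡ 12 (mod 53), so λ ≡ 15.
  x = λ² - 16 - 47 = 225 - 63 ≡ 3; y = λ·(16 - 3) - 28 ≡ 8. → (3, 8)
4G: (3, 8) + (47, 16). λ = (16 - 8)/(47 - 3) ≡ 8/44 mod 53. 44⁻¹ ≡ 47 (mod 53) since 44·47 = 2068 ≡ 1, so λ ≡ 5.
  x = λ² - 3 - 47 = 25 - 50 ≡ 28; y = λ·(3 - 28) - 8 ≡ 26. → (28, 26)
5G: (28, 26) + (47, 16). λ = (16 - 26)/(47 - 28) ≡ 43/19 mod 53. 19⁻¹ ≡ 14 (mod 53) since 19·14 = 266 ≡ 1, so λ ≡ 19.
  x = λ² - 28 - 47 = 361 - 75 ≡ 21; y = λ·(28 - 21) - 26 ≡ 1. → (21, 1)
6G: (21, 1) + (47, 16). λ = (16 - 1)/(47 - 21) ≡ 15/26 mod 53. 26⁻¹ ≡ 51 (mod 53), so λ ≡ 23.
  x = λ² - 21 - 47 = 529 - 68 ≡ 37; y = λ·(21 - 37) - 1 ≡ 2. → (37, 2)
7G: (37, 2) + (47, 16). λ = (16 - 2)/(47 - 37) ≡ 14/10 mod 53. 10⁻¹ ≡ 16 (mod 53) since 10·16 = 160 ≡ 1, so λ ≡ 12.
  x = λ² - 37 - 47 = 144 - 84 ≡ 7; y = λ·(37 - 7) - 2 ≡ 40. → (7, 40)
8G: (7, 40) + (47, 16). λ = (16 - 40)/(47 - 7) ≡ 29/40 mod 53. 40⁻¹ ≡ 4 (mod 53), so λ ≡ 10.
  x = λ² - 7 - 47 = 100 - 54 ≡ 46; y = λ·(7 - 46) - 40 ≡ 47. → (46, 47)

(46, 47)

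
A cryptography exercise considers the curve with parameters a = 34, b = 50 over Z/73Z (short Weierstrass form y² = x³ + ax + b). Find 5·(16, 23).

Write G = (16, 23).
Repeated addition: build up to 5G.
2G: tangent at (16, 23): λ = (3·16² + 34)/(2·23) ≡ 72/46. 46⁻¹ ≡ 27 (mod 73), so λ ≡ 72·27 ≡ 46.
  x = λ² - 16 - 16 = 2116 - 32 ≡ 40; y = λ·(16 - 40) - 23 ≡ 41. → (40, 41)
3G: (40, 41) + (16, 23). λ = (23 - 41)/(16 - 40) ≡ 55/49 mod 73. 49⁻¹ ≡ 3 (mod 73), so λ ≡ 19.
  x = λ² - 40 - 16 = 361 - 56 ≡ 13; y = λ·(40 - 13) - 41 ≡ 34. → (13, 34)
4G: (13, 34) + (16, 23). λ = (23 - 34)/(16 - 13) ≡ 62/3 mod 73. 3⁻¹ ≡ 49 (mod 73), so λ ≡ 45.
  x = λ² - 13 - 16 = 2025 - 29 ≡ 25; y = λ·(13 - 25) - 34 ≡ 10. → (25, 10)
5G: (25, 10) + (16, 23). λ = (23 - 10)/(16 - 25) ≡ 13/64 mod 73. 64⁻¹ ≡ 8 (mod 73), so λ ≡ 31.
  x = λ² - 25 - 16 = 961 - 41 ≡ 44; y = λ·(25 - 44) - 10 ≡ 58. → (44, 58)

(44, 58)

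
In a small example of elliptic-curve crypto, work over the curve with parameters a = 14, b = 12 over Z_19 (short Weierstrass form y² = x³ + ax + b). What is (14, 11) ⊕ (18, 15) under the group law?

(14, 11) + (18, 15). λ = (15 - 11)/(18 - 14) ≡ 4/4 mod 19. 4⁻¹ ≡ 5 (mod 19), so λ ≡ 1.
  x = λ² - 14 - 18 = 1 - 32 ≡ 7; y = λ·(14 - 7) - 11 ≡ 15. → (7, 15)

(7, 15)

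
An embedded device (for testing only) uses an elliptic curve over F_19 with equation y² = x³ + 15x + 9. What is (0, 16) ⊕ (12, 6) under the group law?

(0, 16) + (12, 6). λ = (6 - 16)/(12 - 0) ≡ 9/12 mod 19. 12⁻¹ ≡ 8 (mod 19), so λ ≡ 15.
  x = λ² - 0 - 12 = 225 - 12 ≡ 4; y = λ·(0 - 4) - 16 ≡ 0. → (4, 0)

(4, 0)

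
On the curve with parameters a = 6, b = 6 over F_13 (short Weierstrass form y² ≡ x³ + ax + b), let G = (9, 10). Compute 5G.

Repeated addition: build up to 5G.
2G: tangent at (9, 10): λ = (3·9² + 6)/(2·10) ≡ 2/7. 7⁻¹ ≡ 2 (mod 13) since 7·2 = 14 ≡ 1, so λ ≡ 2·2 ≡ 4.
  x = λ² - 9 - 9 = 16 - 18 ≡ 11; y = λ·(9 - 11) - 10 ≡ 8. → (11, 8)
3G: (11, 8) + (9, 10). λ = (10 - 8)/(9 - 11) ≡ 2/11 mod 13. 11⁻¹ ≡ 6 (mod 13), so λ ≡ 12.
  x = λ² - 11 - 9 = 144 - 20 ≡ 7; y = λ·(11 - 7) - 8 ≡ 1. → (7, 1)
4G: (7, 1) + (9, 10). λ = (10 - 1)/(9 - 7) ≡ 9/2 mod 13. 2⁻¹ ≡ 7 (mod 13), so λ ≡ 11.
  x = λ² - 7 - 9 = 121 - 16 ≡ 1; y = λ·(7 - 1) - 1 ≡ 0. → (1, 0)
5G: (1, 0) + (9, 10). λ = (10 - 0)/(9 - 1) ≡ 10/8 mod 13. 8⁻¹ ≡ 5 (mod 13), so λ ≡ 11.
  x = λ² - 1 - 9 = 121 - 10 ≡ 7; y = λ·(1 - 7) - 0 ≡ 12. → (7, 12)

(7, 12)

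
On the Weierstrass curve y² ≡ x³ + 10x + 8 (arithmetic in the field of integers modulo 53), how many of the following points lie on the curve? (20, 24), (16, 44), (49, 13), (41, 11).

3

(20, 24): 24² ≡ 46, rhs ≡ 46 → on.
(16, 44): 44² ≡ 28, rhs ≡ 24 → off.
(49, 13): 13² ≡ 10, rhs ≡ 10 → on.
(41, 11): 11² ≡ 15, rhs ≡ 15 → on.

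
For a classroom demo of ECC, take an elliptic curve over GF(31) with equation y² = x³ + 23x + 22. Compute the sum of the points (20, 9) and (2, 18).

(20, 9) + (2, 18). λ = (18 - 9)/(2 - 20) ≡ 9/13 mod 31. 13⁻¹ ≡ 12 (mod 31) since 13·12 = 156 ≡ 1, so λ ≡ 15.
  x = λ² - 20 - 2 = 225 - 22 ≡ 17; y = λ·(20 - 17) - 9 ≡ 5. → (17, 5)

(17, 5)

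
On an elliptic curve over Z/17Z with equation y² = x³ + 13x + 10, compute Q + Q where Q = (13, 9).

(6, 10)

tangent at (13, 9): λ = (3·13² + 13)/(2·9) ≡ 10/1. 1⁻¹ ≡ 1 (mod 17), so λ ≡ 10·1 ≡ 10.
  x = λ² - 13 - 13 = 100 - 26 ≡ 6; y = λ·(13 - 6) - 9 ≡ 10. → (6, 10)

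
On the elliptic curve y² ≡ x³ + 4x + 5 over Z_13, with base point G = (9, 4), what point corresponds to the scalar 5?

Double-and-add on 5 = (101)₂. Start with G = (9, 4) for the leading 1-bit.
double: tangent at (9, 4): λ = (3·9² + 4)/(2·4) ≡ 0/8. 8⁻¹ ≡ 5 (mod 13), so λ ≡ 0·5 ≡ 0.
  x = λ² - 9 - 9 = 0 - 18 ≡ 8; y = λ·(9 - 8) - 4 ≡ 9. → (8, 9)
double: tangent at (8, 9): λ = (3·8² + 4)/(2·9) ≡ 1/5. 5⁻¹ ≡ 8 (mod 13), so λ ≡ 1·8 ≡ 8.
  x = λ² - 8 - 8 = 64 - 16 ≡ 9; y = λ·(8 - 9) - 9 ≡ 9. → (9, 9)
add G: (9, 9) + (9, 4): same x and y₁ ≡ -y₂, so the sum is O.

O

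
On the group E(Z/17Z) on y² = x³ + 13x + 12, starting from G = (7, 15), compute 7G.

Double-and-add on 7 = (111)₂. Start with G = (7, 15) for the leading 1-bit.
double: tangent at (7, 15): λ = (3·7² + 13)/(2·15) ≡ 7/13. 13⁻¹ ≡ 4 (mod 17), so λ ≡ 7·4 ≡ 11.
  x = λ² - 7 - 7 = 121 - 14 ≡ 5; y = λ·(7 - 5) - 15 ≡ 7. → (5, 7)
add G: (5, 7) + (7, 15). λ = (15 - 7)/(7 - 5) ≡ 8/2 mod 17. 2⁻¹ ≡ 9 (mod 17), so λ ≡ 4.
  x = λ² - 5 - 7 = 16 - 12 ≡ 4; y = λ·(5 - 4) - 7 ≡ 14. → (4, 14)
double: tangent at (4, 14): λ = (3·4² + 13)/(2·14) ≡ 10/11. 11⁻¹ ≡ 14 (mod 17) since 11·14 = 154 ≡ 1, so λ ≡ 10·14 ≡ 4.
  x = λ² - 4 - 4 = 16 - 8 ≡ 8; y = λ·(4 - 8) - 14 ≡ 4. → (8, 4)
add G: (8, 4) + (7, 15). λ = (15 - 4)/(7 - 8) ≡ 11/16 mod 17. 16⁻¹ ≡ 16 (mod 17), so λ ≡ 6.
  x = λ² - 8 - 7 = 36 - 15 ≡ 4; y = λ·(8 - 4) - 4 ≡ 3. → (4, 3)

(4, 3)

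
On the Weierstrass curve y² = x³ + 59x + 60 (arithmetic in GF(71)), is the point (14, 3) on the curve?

y² = 3² ≡ 9; x³ + 59x + 60 = 3630 ≡ 9 (mod 71). 9 = 9.

yes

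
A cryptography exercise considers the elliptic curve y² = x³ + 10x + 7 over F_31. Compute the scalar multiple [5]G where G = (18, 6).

Double-and-add on 5 = (101)₂. Start with G = (18, 6) for the leading 1-bit.
double: tangent at (18, 6): λ = (3·18² + 10)/(2·6) ≡ 21/12. 12⁻¹ ≡ 13 (mod 31), so λ ≡ 21·13 ≡ 25.
  x = λ² - 18 - 18 = 625 - 36 ≡ 0; y = λ·(18 - 0) - 6 ≡ 10. → (0, 10)
double: tangent at (0, 10): λ = (3·0² + 10)/(2·10) ≡ 10/20. 20⁻¹ ≡ 14 (mod 31) since 20·14 = 280 ≡ 1, so λ ≡ 10·14 ≡ 16.
  x = λ² - 0 - 0 = 256 - 0 ≡ 8; y = λ·(0 - 8) - 10 ≡ 17. → (8, 17)
add G: (8, 17) + (18, 6). λ = (6 - 17)/(18 - 8) ≡ 20/10 mod 31. 10⁻¹ ≡ 28 (mod 31) since 10·28 = 280 ≡ 1, so λ ≡ 2.
  x = λ² - 8 - 18 = 4 - 26 ≡ 9; y = λ·(8 - 9) - 17 ≡ 12. → (9, 12)

(9, 12)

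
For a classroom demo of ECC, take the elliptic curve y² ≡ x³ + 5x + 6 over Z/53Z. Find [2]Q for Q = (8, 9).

(48, 42)

tangent at (8, 9): λ = (3·8² + 5)/(2·9) ≡ 38/18. 18⁻¹ ≡ 3 (mod 53), so λ ≡ 38·3 ≡ 8.
  x = λ² - 8 - 8 = 64 - 16 ≡ 48; y = λ·(8 - 48) - 9 ≡ 42. → (48, 42)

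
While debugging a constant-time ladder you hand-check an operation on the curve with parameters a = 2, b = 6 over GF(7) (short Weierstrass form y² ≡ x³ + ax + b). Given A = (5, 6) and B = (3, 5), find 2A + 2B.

(2, 2)

First 2A:
Repeated addition: build up to 2A.
2A: tangent at (5, 6): λ = (3·5² + 2)/(2·6) ≡ 0/5. 5⁻¹ ≡ 3 (mod 7) since 5·3 = 15 ≡ 1, so λ ≡ 0·3 ≡ 0.
  x = λ² - 5 - 5 = 0 - 10 ≡ 4; y = λ·(5 - 4) - 6 ≡ 1. → (4, 1)
2A = (4, 1).
Next 2B:
Repeated addition: build up to 2B.
2B: tangent at (3, 5): λ = (3·3² + 2)/(2·5) ≡ 1/3. 3⁻¹ ≡ 5 (mod 7) since 3·5 = 15 ≡ 1, so λ ≡ 1·5 ≡ 5.
  x = λ² - 3 - 3 = 25 - 6 ≡ 5; y = λ·(3 - 5) - 5 ≡ 6. → (5, 6)
2B = (5, 6).
Finally 2A + 2B:
(4, 1) + (5, 6). λ = (6 - 1)/(5 - 4) ≡ 5/1 mod 7. 1⁻¹ ≡ 1 (mod 7) since 1·1 = 1 ≡ 1, so λ ≡ 5.
  x = λ² - 4 - 5 = 25 - 9 ≡ 2; y = λ·(4 - 2) - 1 ≡ 2. → (2, 2)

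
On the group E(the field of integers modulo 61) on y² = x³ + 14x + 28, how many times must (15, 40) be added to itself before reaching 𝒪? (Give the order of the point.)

2P: tangent at (15, 40): λ = (3·15² + 14)/(2·40) ≡ 18/19. 19⁻¹ ≡ 45 (mod 61), so λ ≡ 18·45 ≡ 17.
  x = λ² - 15 - 15 = 289 - 30 ≡ 15; y = λ·(15 - 15) - 40 ≡ 21. → (15, 21)
3P: (15, 21) + (15, 40): same x and y₁ ≡ -y₂, so the sum is 𝒪.
3P = 𝒪, so the order is 3.

3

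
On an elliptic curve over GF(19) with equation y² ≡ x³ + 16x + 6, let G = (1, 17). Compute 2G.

tangent at (1, 17): λ = (3·1² + 16)/(2·17) ≡ 0/15. 15⁻¹ ≡ 14 (mod 19) since 15·14 = 210 ≡ 1, so λ ≡ 0·14 ≡ 0.
  x = λ² - 1 - 1 = 0 - 2 ≡ 17; y = λ·(1 - 17) - 17 ≡ 2. → (17, 2)

(17, 2)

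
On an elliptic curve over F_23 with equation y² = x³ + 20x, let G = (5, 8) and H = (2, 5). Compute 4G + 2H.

(9, 14)

First 4G:
Double-and-add on 4 = (100)₂. Start with G = (5, 8) for the leading 1-bit.
double: tangent at (5, 8): λ = (3·5² + 20)/(2·8) ≡ 3/16. 16⁻¹ ≡ 13 (mod 23) since 16·13 = 208 ≡ 1, so λ ≡ 3·13 ≡ 16.
  x = λ² - 5 - 5 = 256 - 10 ≡ 16; y = λ·(5 - 16) - 8 ≡ 0. → (16, 0)
double: (16, 0) + (16, 0): same x and y₁ ≡ -y₂, so the sum is O.
4G = O.
Next 2H:
Repeated addition: build up to 2H.
2H: tangent at (2, 5): λ = (3·2² + 20)/(2·5) ≡ 9/10. 10⁻¹ ≡ 7 (mod 23), so λ ≡ 9·7 ≡ 17.
  x = λ² - 2 - 2 = 289 - 4 ≡ 9; y = λ·(2 - 9) - 5 ≡ 14. → (9, 14)
2H = (9, 14).
Finally 4G + 2H:
O + (9, 14) = (9, 14) (identity).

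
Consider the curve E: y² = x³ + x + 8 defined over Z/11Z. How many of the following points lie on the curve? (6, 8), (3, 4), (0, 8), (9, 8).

(6, 8): 8² ≡ 9, rhs ≡ 10 → off.
(3, 4): 4² ≡ 5, rhs ≡ 5 → on.
(0, 8): 8² ≡ 9, rhs ≡ 8 → off.
(9, 8): 8² ≡ 9, rhs ≡ 9 → on.

2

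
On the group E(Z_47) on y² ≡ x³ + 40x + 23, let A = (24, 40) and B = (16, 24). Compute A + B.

(24, 40) + (16, 24). λ = (24 - 40)/(16 - 24) ≡ 31/39 mod 47. 39⁻¹ ≡ 41 (mod 47) since 39·41 = 1599 ≡ 1, so λ ≡ 2.
  x = λ² - 24 - 16 = 4 - 40 ≡ 11; y = λ·(24 - 11) - 40 ≡ 33. → (11, 33)

(11, 33)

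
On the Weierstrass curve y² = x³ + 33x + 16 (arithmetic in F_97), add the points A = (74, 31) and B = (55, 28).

(74, 31) + (55, 28). λ = (28 - 31)/(55 - 74) ≡ 94/78 mod 97. 78⁻¹ ≡ 51 (mod 97) since 78·51 = 3978 ≡ 1, so λ ≡ 41.
  x = λ² - 74 - 55 = 1681 - 129 ≡ 0; y = λ·(74 - 0) - 31 ≡ 93. → (0, 93)

(0, 93)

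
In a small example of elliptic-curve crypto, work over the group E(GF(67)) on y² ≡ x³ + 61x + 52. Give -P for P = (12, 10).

-(12, 10) = (12, -10 mod 67) = (12, 57).

(12, 57)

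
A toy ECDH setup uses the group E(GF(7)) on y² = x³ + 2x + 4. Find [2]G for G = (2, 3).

(3, 4)

tangent at (2, 3): λ = (3·2² + 2)/(2·3) ≡ 0/6. 6⁻¹ ≡ 6 (mod 7) since 6·6 = 36 ≡ 1, so λ ≡ 0·6 ≡ 0.
  x = λ² - 2 - 2 = 0 - 4 ≡ 3; y = λ·(2 - 3) - 3 ≡ 4. → (3, 4)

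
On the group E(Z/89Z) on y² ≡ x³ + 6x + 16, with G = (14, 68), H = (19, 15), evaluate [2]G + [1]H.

First 2G:
Repeated addition: build up to 2G.
2G: tangent at (14, 68): λ = (3·14² + 6)/(2·68) ≡ 60/47. 47⁻¹ ≡ 36 (mod 89) since 47·36 = 1692 ≡ 1, so λ ≡ 60·36 ≡ 24.
  x = λ² - 14 - 14 = 576 - 28 ≡ 14; y = λ·(14 - 14) - 68 ≡ 21. → (14, 21)
2G = (14, 21).
Finally 2G + H:
(14, 21) + (19, 15). λ = (15 - 21)/(19 - 14) ≡ 83/5 mod 89. 5⁻¹ ≡ 18 (mod 89), so λ ≡ 70.
  x = λ² - 14 - 19 = 4900 - 33 ≡ 61; y = λ·(14 - 61) - 21 ≡ 71. → (61, 71)

(61, 71)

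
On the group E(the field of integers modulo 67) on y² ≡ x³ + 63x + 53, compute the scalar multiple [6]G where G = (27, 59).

Double-and-add on 6 = (110)₂. Start with G = (27, 59) for the leading 1-bit.
double: tangent at (27, 59): λ = (3·27² + 63)/(2·59) ≡ 39/51. 51⁻¹ ≡ 46 (mod 67) since 51·46 = 2346 ≡ 1, so λ ≡ 39·46 ≡ 52.
  x = λ² - 27 - 27 = 2704 - 54 ≡ 37; y = λ·(27 - 37) - 59 ≡ 24. → (37, 24)
add G: (37, 24) + (27, 59). λ = (59 - 24)/(27 - 37) ≡ 35/57 mod 67. 57⁻¹ ≡ 20 (mod 67) since 57·20 = 1140 ≡ 1, so λ ≡ 30.
  x = λ² - 37 - 27 = 900 - 64 ≡ 32; y = λ·(37 - 32) - 24 ≡ 59. → (32, 59)
double: tangent at (32, 59): λ = (3·32² + 63)/(2·59) ≡ 53/51. 51⁻¹ ≡ 46 (mod 67), so λ ≡ 53·46 ≡ 26.
  x = λ² - 32 - 32 = 676 - 64 ≡ 9; y = λ·(32 - 9) - 59 ≡ 3. → (9, 3)

(9, 3)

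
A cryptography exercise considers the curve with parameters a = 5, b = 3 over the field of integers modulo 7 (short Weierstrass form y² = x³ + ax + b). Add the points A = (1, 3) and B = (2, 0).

(6, 5)

(1, 3) + (2, 0). λ = (0 - 3)/(2 - 1) ≡ 4/1 mod 7. 1⁻¹ ≡ 1 (mod 7) since 1·1 = 1 ≡ 1, so λ ≡ 4.
  x = λ² - 1 - 2 = 16 - 3 ≡ 6; y = λ·(1 - 6) - 3 ≡ 5. → (6, 5)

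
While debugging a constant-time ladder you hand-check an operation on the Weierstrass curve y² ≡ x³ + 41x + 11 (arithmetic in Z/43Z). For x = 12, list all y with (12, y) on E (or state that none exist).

x³ + 41x + 11 = 2231 ≡ 38 (mod 43).
Square roots of 38 mod 43: 9 and 34 (since 9² = 81 ≡ 38).

9, 34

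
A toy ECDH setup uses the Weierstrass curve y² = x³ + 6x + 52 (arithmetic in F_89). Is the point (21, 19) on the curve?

y² = 19² ≡ 5; x³ + 6x + 52 = 9439 ≡ 5 (mod 89). 5 = 5.

yes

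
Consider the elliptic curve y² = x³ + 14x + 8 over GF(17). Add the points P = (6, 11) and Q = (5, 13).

(6, 11) + (5, 13). λ = (13 - 11)/(5 - 6) ≡ 2/16 mod 17. 16⁻¹ ≡ 16 (mod 17), so λ ≡ 15.
  x = λ² - 6 - 5 = 225 - 11 ≡ 10; y = λ·(6 - 10) - 11 ≡ 14. → (10, 14)

(10, 14)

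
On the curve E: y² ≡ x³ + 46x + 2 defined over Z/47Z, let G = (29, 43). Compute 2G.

tangent at (29, 43): λ = (3·29² + 46)/(2·43) ≡ 31/39. 39⁻¹ ≡ 41 (mod 47) since 39·41 = 1599 ≡ 1, so λ ≡ 31·41 ≡ 2.
  x = λ² - 29 - 29 = 4 - 58 ≡ 40; y = λ·(29 - 40) - 43 ≡ 29. → (40, 29)

(40, 29)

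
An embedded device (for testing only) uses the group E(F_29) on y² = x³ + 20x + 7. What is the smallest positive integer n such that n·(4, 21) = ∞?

2P: tangent at (4, 21): λ = (3·4² + 20)/(2·21) ≡ 10/13. 13⁻¹ ≡ 9 (mod 29) since 13·9 = 117 ≡ 1, so λ ≡ 10·9 ≡ 3.
  x = λ² - 4 - 4 = 9 - 8 ≡ 1; y = λ·(4 - 1) - 21 ≡ 17. → (1, 17)
3P: (1, 17) + (4, 21). λ = (21 - 17)/(4 - 1) ≡ 4/3 mod 29. 3⁻¹ ≡ 10 (mod 29), so λ ≡ 11.
  x = λ² - 1 - 4 = 121 - 5 ≡ 0; y = λ·(1 - 0) - 17 ≡ 23. → (0, 23)
4P: (0, 23) + (4, 21). λ = (21 - 23)/(4 - 0) ≡ 27/4 mod 29. 4⁻¹ ≡ 22 (mod 29) since 4·22 = 88 ≡ 1, so λ ≡ 14.
  x = λ² - 0 - 4 = 196 - 4 ≡ 18; y = λ·(0 - 18) - 23 ≡ 15. → (18, 15)
5P: (18, 15) + (4, 21). λ = (21 - 15)/(4 - 18) ≡ 6/15 mod 29. 15⁻¹ ≡ 2 (mod 29), so λ ≡ 12.
  x = λ² - 18 - 4 = 144 - 22 ≡ 6; y = λ·(18 - 6) - 15 ≡ 13. → (6, 13)
6P: (6, 13) + (4, 21). λ = (21 - 13)/(4 - 6) ≡ 8/27 mod 29. 27⁻¹ ≡ 14 (mod 29), so λ ≡ 25.
  x = λ² - 6 - 4 = 625 - 10 ≡ 6; y = λ·(6 - 6) - 13 ≡ 16. → (6, 16)
7P: (6, 16) + (4, 21). λ = (21 - 16)/(4 - 6) ≡ 5/27 mod 29. 27⁻¹ ≡ 14 (mod 29), so λ ≡ 12.
  x = λ² - 6 - 4 = 144 - 10 ≡ 18; y = λ·(6 - 18) - 16 ≡ 14. → (18, 14)
8P: (18, 14) + (4, 21). λ = (21 - 14)/(4 - 18) ≡ 7/15 mod 29. 15⁻¹ ≡ 2 (mod 29), so λ ≡ 14.
  x = λ² - 18 - 4 = 196 - 22 ≡ 0; y = λ·(18 - 0) - 14 ≡ 6. → (0, 6)
9P: (0, 6) + (4, 21). λ = (21 - 6)/(4 - 0) ≡ 15/4 mod 29. 4⁻¹ ≡ 22 (mod 29), so λ ≡ 11.
  x = λ² - 0 - 4 = 121 - 4 ≡ 1; y = λ·(0 - 1) - 6 ≡ 12. → (1, 12)
10P: (1, 12) + (4, 21). λ = (21 - 12)/(4 - 1) ≡ 9/3 mod 29. 3⁻¹ ≡ 10 (mod 29) since 3·10 = 30 ≡ 1, so λ ≡ 3.
  x = λ² - 1 - 4 = 9 - 5 ≡ 4; y = λ·(1 - 4) - 12 ≡ 8. → (4, 8)
11P: (4, 8) + (4, 21): same x and y₁ ≡ -y₂, so the sum is ∞.
11P = ∞, so the order is 11.

11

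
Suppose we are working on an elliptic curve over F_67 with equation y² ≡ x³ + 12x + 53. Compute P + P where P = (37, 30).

tangent at (37, 30): λ = (3·37² + 12)/(2·30) ≡ 32/60. 60⁻¹ ≡ 19 (mod 67), so λ ≡ 32·19 ≡ 5.
  x = λ² - 37 - 37 = 25 - 74 ≡ 18; y = λ·(37 - 18) - 30 ≡ 65. → (18, 65)

(18, 65)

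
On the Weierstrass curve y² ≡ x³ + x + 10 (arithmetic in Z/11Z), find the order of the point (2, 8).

5

2P: tangent at (2, 8): λ = (3·2² + 1)/(2·8) ≡ 2/5. 5⁻¹ ≡ 9 (mod 11) since 5·9 = 45 ≡ 1, so λ ≡ 2·9 ≡ 7.
  x = λ² - 2 - 2 = 49 - 4 ≡ 1; y = λ·(2 - 1) - 8 ≡ 10. → (1, 10)
3P: (1, 10) + (2, 8). λ = (8 - 10)/(2 - 1) ≡ 9/1 mod 11. 1⁻¹ ≡ 1 (mod 11), so λ ≡ 9.
  x = λ² - 1 - 2 = 81 - 3 ≡ 1; y = λ·(1 - 1) - 10 ≡ 1. → (1, 1)
4P: (1, 1) + (2, 8). λ = (8 - 1)/(2 - 1) ≡ 7/1 mod 11. 1⁻¹ ≡ 1 (mod 11), so λ ≡ 7.
  x = λ² - 1 - 2 = 49 - 3 ≡ 2; y = λ·(1 - 2) - 1 ≡ 3. → (2, 3)
5P: (2, 3) + (2, 8): same x and y₁ ≡ -y₂, so the sum is the point at infinity.
5P = the point at infinity, so the order is 5.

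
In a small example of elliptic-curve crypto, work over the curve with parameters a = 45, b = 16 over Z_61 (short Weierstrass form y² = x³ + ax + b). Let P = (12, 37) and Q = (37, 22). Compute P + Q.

(27, 33)

(12, 37) + (37, 22). λ = (22 - 37)/(37 - 12) ≡ 46/25 mod 61. 25⁻¹ ≡ 22 (mod 61) since 25·22 = 550 ≡ 1, so λ ≡ 36.
  x = λ² - 12 - 37 = 1296 - 49 ≡ 27; y = λ·(12 - 27) - 37 ≡ 33. → (27, 33)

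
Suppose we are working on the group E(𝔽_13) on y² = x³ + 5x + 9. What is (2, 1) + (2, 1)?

(0, 3)

tangent at (2, 1): λ = (3·2² + 5)/(2·1) ≡ 4/2. 2⁻¹ ≡ 7 (mod 13), so λ ≡ 4·7 ≡ 2.
  x = λ² - 2 - 2 = 4 - 4 ≡ 0; y = λ·(2 - 0) - 1 ≡ 3. → (0, 3)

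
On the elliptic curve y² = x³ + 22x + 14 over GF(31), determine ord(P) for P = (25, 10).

2P: tangent at (25, 10): λ = (3·25² + 22)/(2·10) ≡ 6/20. 20⁻¹ ≡ 14 (mod 31), so λ ≡ 6·14 ≡ 22.
  x = λ² - 25 - 25 = 484 - 50 ≡ 0; y = λ·(25 - 0) - 10 ≡ 13. → (0, 13)
3P: (0, 13) + (25, 10). λ = (10 - 13)/(25 - 0) ≡ 28/25 mod 31. 25⁻¹ ≡ 5 (mod 31), so λ ≡ 16.
  x = λ² - 0 - 25 = 256 - 25 ≡ 14; y = λ·(0 - 14) - 13 ≡ 11. → (14, 11)
4P: (14, 11) + (25, 10). λ = (10 - 11)/(25 - 14) ≡ 30/11 mod 31. 11⁻¹ ≡ 17 (mod 31), so λ ≡ 14.
  x = λ² - 14 - 25 = 196 - 39 ≡ 2; y = λ·(14 - 2) - 11 ≡ 2. → (2, 2)
5P: (2, 2) + (25, 10). λ = (10 - 2)/(25 - 2) ≡ 8/23 mod 31. 23⁻¹ ≡ 27 (mod 31), so λ ≡ 30.
  x = λ² - 2 - 25 = 900 - 27 ≡ 5; y = λ·(2 - 5) - 2 ≡ 1. → (5, 1)
6P: (5, 1) + (25, 10). λ = (10 - 1)/(25 - 5) ≡ 9/20 mod 31. 20⁻¹ ≡ 14 (mod 31), so λ ≡ 2.
  x = λ² - 5 - 25 = 4 - 30 ≡ 5; y = λ·(5 - 5) - 1 ≡ 30. → (5, 30)
7P: (5, 30) + (25, 10). λ = (10 - 30)/(25 - 5) ≡ 11/20 mod 31. 20⁻¹ ≡ 14 (mod 31) since 20·14 = 280 ≡ 1, so λ ≡ 30.
  x = λ² - 5 - 25 = 900 - 30 ≡ 2; y = λ·(5 - 2) - 30 ≡ 29. → (2, 29)
8P: (2, 29) + (25, 10). λ = (10 - 29)/(25 - 2) ≡ 12/23 mod 31. 23⁻¹ ≡ 27 (mod 31) since 23·27 = 621 ≡ 1, so λ ≡ 14.
  x = λ² - 2 - 25 = 196 - 27 ≡ 14; y = λ·(2 - 14) - 29 ≡ 20. → (14, 20)
9P: (14, 20) + (25, 10). λ = (10 - 20)/(25 - 14) ≡ 21/11 mod 31. 11⁻¹ ≡ 17 (mod 31), so λ ≡ 16.
  x = λ² - 14 - 25 = 256 - 39 ≡ 0; y = λ·(14 - 0) - 20 ≡ 18. → (0, 18)
10P: (0, 18) + (25, 10). λ = (10 - 18)/(25 - 0) ≡ 23/25 mod 31. 25⁻¹ ≡ 5 (mod 31), so λ ≡ 22.
  x = λ² - 0 - 25 = 484 - 25 ≡ 25; y = λ·(0 - 25) - 18 ≡ 21. → (25, 21)
11P: (25, 21) + (25, 10): same x and y₁ ≡ -y₂, so the sum is the point at infinity.
11P = the point at infinity, so the order is 11.

11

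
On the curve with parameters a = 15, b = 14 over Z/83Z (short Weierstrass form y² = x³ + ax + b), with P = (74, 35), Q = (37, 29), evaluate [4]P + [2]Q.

(74, 35)

First 4P:
Double-and-add on 4 = (100)₂. Start with P = (74, 35) for the leading 1-bit.
double: tangent at (74, 35): λ = (3·74² + 15)/(2·35) ≡ 9/70. 70⁻¹ ≡ 51 (mod 83), so λ ≡ 9·51 ≡ 44.
  x = λ² - 74 - 74 = 1936 - 148 ≡ 45; y = λ·(74 - 45) - 35 ≡ 79. → (45, 79)
double: tangent at (45, 79): λ = (3·45² + 15)/(2·79) ≡ 31/75. 75⁻¹ ≡ 31 (mod 83) since 75·31 = 2325 ≡ 1, so λ ≡ 31·31 ≡ 48.
  x = λ² - 45 - 45 = 2304 - 90 ≡ 56; y = λ·(45 - 56) - 79 ≡ 57. → (56, 57)
4P = (56, 57).
Next 2Q:
Repeated addition: build up to 2Q.
2Q: tangent at (37, 29): λ = (3·37² + 15)/(2·29) ≡ 55/58. 58⁻¹ ≡ 73 (mod 83), so λ ≡ 55·73 ≡ 31.
  x = λ² - 37 - 37 = 961 - 74 ≡ 57; y = λ·(37 - 57) - 29 ≡ 15. → (57, 15)
2Q = (57, 15).
Finally 4P + 2Q:
(56, 57) + (57, 15). λ = (15 - 57)/(57 - 56) ≡ 41/1 mod 83. 1⁻¹ ≡ 1 (mod 83), so λ ≡ 41.
  x = λ² - 56 - 57 = 1681 - 113 ≡ 74; y = λ·(56 - 74) - 57 ≡ 35. → (74, 35)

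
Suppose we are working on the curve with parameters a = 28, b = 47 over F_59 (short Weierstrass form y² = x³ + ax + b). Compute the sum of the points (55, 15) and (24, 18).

(43, 20)

(55, 15) + (24, 18). λ = (18 - 15)/(24 - 55) ≡ 3/28 mod 59. 28⁻¹ ≡ 19 (mod 59), so λ ≡ 57.
  x = λ² - 55 - 24 = 3249 - 79 ≡ 43; y = λ·(55 - 43) - 15 ≡ 20. → (43, 20)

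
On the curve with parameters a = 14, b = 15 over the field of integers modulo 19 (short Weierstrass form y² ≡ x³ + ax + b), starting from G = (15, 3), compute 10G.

Repeated addition: build up to 10G.
2G: tangent at (15, 3): λ = (3·15² + 14)/(2·3) ≡ 5/6. 6⁻¹ ≡ 16 (mod 19) since 6·16 = 96 ≡ 1, so λ ≡ 5·16 ≡ 4.
  x = λ² - 15 - 15 = 16 - 30 ≡ 5; y = λ·(15 - 5) - 3 ≡ 18. → (5, 18)
3G: (5, 18) + (15, 3). λ = (3 - 18)/(15 - 5) ≡ 4/10 mod 19. 10⁻¹ ≡ 2 (mod 19) since 10·2 = 20 ≡ 1, so λ ≡ 8.
  x = λ² - 5 - 15 = 64 - 20 ≡ 6; y = λ·(5 - 6) - 18 ≡ 12. → (6, 12)
4G: (6, 12) + (15, 3). λ = (3 - 12)/(15 - 6) ≡ 10/9 mod 19. 9⁻¹ ≡ 17 (mod 19), so λ ≡ 18.
  x = λ² - 6 - 15 = 324 - 21 ≡ 18; y = λ·(6 - 18) - 12 ≡ 0. → (18, 0)
5G: (18, 0) + (15, 3). λ = (3 - 0)/(15 - 18) ≡ 3/16 mod 19. 16⁻¹ ≡ 6 (mod 19), so λ ≡ 18.
  x = λ² - 18 - 15 = 324 - 33 ≡ 6; y = λ·(18 - 6) - 0 ≡ 7. → (6, 7)
6G: (6, 7) + (15, 3). λ = (3 - 7)/(15 - 6) ≡ 15/9 mod 19. 9⁻¹ ≡ 17 (mod 19), so λ ≡ 8.
  x = λ² - 6 - 15 = 64 - 21 ≡ 5; y = λ·(6 - 5) - 7 ≡ 1. → (5, 1)
7G: (5, 1) + (15, 3). λ = (3 - 1)/(15 - 5) ≡ 2/10 mod 19. 10⁻¹ ≡ 2 (mod 19), so λ ≡ 4.
  x = λ² - 5 - 15 = 16 - 20 ≡ 15; y = λ·(5 - 15) - 1 ≡ 16. → (15, 16)
8G: (15, 16) + (15, 3): same x and y₁ ≡ -y₂, so the sum is O.
9G: O + (15, 3) = (15, 3) (identity).
10G: tangent at (15, 3): λ = (3·15² + 14)/(2·3) ≡ 5/6. 6⁻¹ ≡ 16 (mod 19), so λ ≡ 5·16 ≡ 4.
  x = λ² - 15 - 15 = 16 - 30 ≡ 5; y = λ·(15 - 5) - 3 ≡ 18. → (5, 18)

(5, 18)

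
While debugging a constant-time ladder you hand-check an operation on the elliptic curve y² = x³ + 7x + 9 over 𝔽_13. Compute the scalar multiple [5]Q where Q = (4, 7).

(4, 6)

Double-and-add on 5 = (101)₂. Start with Q = (4, 7) for the leading 1-bit.
double: tangent at (4, 7): λ = (3·4² + 7)/(2·7) ≡ 3/1. 1⁻¹ ≡ 1 (mod 13), so λ ≡ 3·1 ≡ 3.
  x = λ² - 4 - 4 = 9 - 8 ≡ 1; y = λ·(4 - 1) - 7 ≡ 2. → (1, 2)
double: tangent at (1, 2): λ = (3·1² + 7)/(2·2) ≡ 10/4. 4⁻¹ ≡ 10 (mod 13), so λ ≡ 10·10 ≡ 9.
  x = λ² - 1 - 1 = 81 - 2 ≡ 1; y = λ·(1 - 1) - 2 ≡ 11. → (1, 11)
add Q: (1, 11) + (4, 7). λ = (7 - 11)/(4 - 1) ≡ 9/3 mod 13. 3⁻¹ ≡ 9 (mod 13) since 3·9 = 27 ≡ 1, so λ ≡ 3.
  x = λ² - 1 - 4 = 9 - 5 ≡ 4; y = λ·(1 - 4) - 11 ≡ 6. → (4, 6)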